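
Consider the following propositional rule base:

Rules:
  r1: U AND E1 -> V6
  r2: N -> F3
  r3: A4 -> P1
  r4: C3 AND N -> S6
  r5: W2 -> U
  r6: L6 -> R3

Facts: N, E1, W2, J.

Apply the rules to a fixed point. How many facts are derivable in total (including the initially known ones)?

[1] r2 [N -> F3]; r5 [W2 -> U]. ⇒ new: F3, U.
[2] r1 [U AND E1 -> V6]. ⇒ new: V6.
Closure: {E1, F3, J, N, U, V6, W2} — 7 facts.

7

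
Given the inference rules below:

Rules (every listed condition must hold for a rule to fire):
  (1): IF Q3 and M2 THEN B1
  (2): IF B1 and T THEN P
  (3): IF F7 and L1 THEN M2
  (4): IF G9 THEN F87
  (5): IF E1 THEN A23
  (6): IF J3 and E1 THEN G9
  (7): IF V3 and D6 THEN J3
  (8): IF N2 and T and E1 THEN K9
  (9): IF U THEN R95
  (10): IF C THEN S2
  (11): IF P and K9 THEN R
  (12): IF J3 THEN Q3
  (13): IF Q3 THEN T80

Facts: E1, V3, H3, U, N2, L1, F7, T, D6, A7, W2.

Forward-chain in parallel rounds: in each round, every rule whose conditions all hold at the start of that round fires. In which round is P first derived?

4

Round 1 fires (3), (5), (7), (8), (9), giving M2, A23, J3, K9, R95.
Round 2 fires (6), (12), giving G9, Q3.
Round 3 fires (1), (4), (13), giving B1, F87, T80.
Round 4 fires (2), giving P.
P first appears in round 4.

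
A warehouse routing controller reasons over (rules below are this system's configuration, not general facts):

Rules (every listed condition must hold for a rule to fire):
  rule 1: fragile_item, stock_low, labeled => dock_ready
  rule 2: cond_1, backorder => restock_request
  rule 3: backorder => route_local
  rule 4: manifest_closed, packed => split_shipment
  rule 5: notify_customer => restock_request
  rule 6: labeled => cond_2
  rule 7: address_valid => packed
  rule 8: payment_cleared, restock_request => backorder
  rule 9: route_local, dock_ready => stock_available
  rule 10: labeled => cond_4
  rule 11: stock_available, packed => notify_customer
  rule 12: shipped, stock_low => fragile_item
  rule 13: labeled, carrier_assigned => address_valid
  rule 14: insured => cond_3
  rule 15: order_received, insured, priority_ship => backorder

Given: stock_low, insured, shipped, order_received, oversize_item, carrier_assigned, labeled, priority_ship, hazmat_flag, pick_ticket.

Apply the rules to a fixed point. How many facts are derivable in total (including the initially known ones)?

22

[1] rule 6 [labeled => cond_2]; rule 10 [labeled => cond_4]; rule 12 [shipped, stock_low => fragile_item]; rule 13 [labeled, carrier_assigned => address_valid]; rule 14 [insured => cond_3]; rule 15 [order_received, insured, priority_ship => backorder]. ⇒ new: cond_2, cond_4, fragile_item, address_valid, cond_3, backorder.
[2] rule 1 [fragile_item, stock_low, labeled => dock_ready]; rule 3 [backorder => route_local]; rule 7 [address_valid => packed]. ⇒ new: dock_ready, route_local, packed.
[3] rule 9 [route_local, dock_ready => stock_available]. ⇒ new: stock_available.
[4] rule 11 [stock_available, packed => notify_customer]. ⇒ new: notify_customer.
[5] rule 5 [notify_customer => restock_request]. ⇒ new: restock_request.
Closure: {address_valid, backorder, carrier_assigned, cond_2, cond_3, cond_4, dock_ready, fragile_item, hazmat_flag, insured, labeled, notify_customer, order_received, oversize_item, packed, pick_ticket, priority_ship, restock_request, route_local, shipped, stock_available, stock_low} — 22 facts.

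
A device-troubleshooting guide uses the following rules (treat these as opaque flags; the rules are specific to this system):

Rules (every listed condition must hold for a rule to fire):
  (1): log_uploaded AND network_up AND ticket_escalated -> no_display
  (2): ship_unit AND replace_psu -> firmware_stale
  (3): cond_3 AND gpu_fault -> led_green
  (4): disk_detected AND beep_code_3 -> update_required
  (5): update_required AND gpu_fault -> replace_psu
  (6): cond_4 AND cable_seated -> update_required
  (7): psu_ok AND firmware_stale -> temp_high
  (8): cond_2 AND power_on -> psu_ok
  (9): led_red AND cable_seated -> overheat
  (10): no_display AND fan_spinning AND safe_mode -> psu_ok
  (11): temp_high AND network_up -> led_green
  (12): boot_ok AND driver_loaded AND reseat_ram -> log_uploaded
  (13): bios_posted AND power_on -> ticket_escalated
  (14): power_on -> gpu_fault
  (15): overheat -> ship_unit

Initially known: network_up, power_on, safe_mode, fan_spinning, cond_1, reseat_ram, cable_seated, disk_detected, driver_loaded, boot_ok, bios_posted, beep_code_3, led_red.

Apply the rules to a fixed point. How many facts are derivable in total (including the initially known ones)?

[1] (4) [disk_detected AND beep_code_3 -> update_required]; (9) [led_red AND cable_seated -> overheat]; (12) [boot_ok AND driver_loaded AND reseat_ram -> log_uploaded]; (13) [bios_posted AND power_on -> ticket_escalated]; (14) [power_on -> gpu_fault]. ⇒ new: update_required, overheat, log_uploaded, ticket_escalated, gpu_fault.
[2] (1) [log_uploaded AND network_up AND ticket_escalated -> no_display]; (5) [update_required AND gpu_fault -> replace_psu]; (15) [overheat -> ship_unit]. ⇒ new: no_display, replace_psu, ship_unit.
[3] (2) [ship_unit AND replace_psu -> firmware_stale]; (10) [no_display AND fan_spinning AND safe_mode -> psu_ok]. ⇒ new: firmware_stale, psu_ok.
[4] (7) [psu_ok AND firmware_stale -> temp_high]. ⇒ new: temp_high.
[5] (11) [temp_high AND network_up -> led_green]. ⇒ new: led_green.
Closure: {beep_code_3, bios_posted, boot_ok, cable_seated, cond_1, disk_detected, driver_loaded, fan_spinning, firmware_stale, gpu_fault, led_green, led_red, log_uploaded, network_up, no_display, overheat, power_on, psu_ok, replace_psu, reseat_ram, safe_mode, ship_unit, temp_high, ticket_escalated, update_required} — 25 facts.

25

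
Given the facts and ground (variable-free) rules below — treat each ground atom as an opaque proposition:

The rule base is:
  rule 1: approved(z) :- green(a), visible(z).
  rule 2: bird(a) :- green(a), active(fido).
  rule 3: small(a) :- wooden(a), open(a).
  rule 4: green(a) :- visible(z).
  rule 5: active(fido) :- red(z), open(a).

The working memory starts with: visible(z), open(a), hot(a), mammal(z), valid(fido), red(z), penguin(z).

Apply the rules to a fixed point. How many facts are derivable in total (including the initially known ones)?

Round 1 fires rule 4, rule 5, giving green(a), active(fido).
Round 2 fires rule 1, rule 2, giving approved(z), bird(a).
Closure: {active(fido), approved(z), bird(a), green(a), hot(a), mammal(z), open(a), penguin(z), red(z), valid(fido), visible(z)} — 11 facts.

11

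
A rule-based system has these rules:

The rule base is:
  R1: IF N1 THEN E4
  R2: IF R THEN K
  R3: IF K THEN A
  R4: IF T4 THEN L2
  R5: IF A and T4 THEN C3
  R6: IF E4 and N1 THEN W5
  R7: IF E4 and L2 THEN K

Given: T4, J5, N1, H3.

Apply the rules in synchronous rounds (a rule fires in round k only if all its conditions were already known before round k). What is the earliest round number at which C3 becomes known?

4

Round 1 — R1, R4, derive E4, L2.
Round 2 — R6, R7, derive W5, K.
Round 3 — R3, derive A.
Round 4 — R5, derive C3.
C3 first appears in round 4.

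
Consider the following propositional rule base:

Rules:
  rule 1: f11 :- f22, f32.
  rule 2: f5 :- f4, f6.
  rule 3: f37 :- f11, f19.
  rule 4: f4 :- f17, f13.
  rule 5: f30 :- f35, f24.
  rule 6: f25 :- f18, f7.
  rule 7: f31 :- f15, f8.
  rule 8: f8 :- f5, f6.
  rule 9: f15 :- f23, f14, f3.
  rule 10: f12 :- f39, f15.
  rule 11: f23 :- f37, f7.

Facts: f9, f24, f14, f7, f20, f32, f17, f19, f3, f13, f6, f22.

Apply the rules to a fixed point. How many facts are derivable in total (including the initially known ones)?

Round 1 — rule 1, rule 4, derive f11, f4.
Round 2 — rule 2, rule 3, derive f5, f37.
Round 3 — rule 8, rule 11, derive f8, f23.
Round 4 — rule 9, derive f15.
Round 5 — rule 7, derive f31.
Closure: {f11, f13, f14, f15, f17, f19, f20, f22, f23, f24, f3, f31, f32, f37, f4, f5, f6, f7, f8, f9} — 20 facts.

20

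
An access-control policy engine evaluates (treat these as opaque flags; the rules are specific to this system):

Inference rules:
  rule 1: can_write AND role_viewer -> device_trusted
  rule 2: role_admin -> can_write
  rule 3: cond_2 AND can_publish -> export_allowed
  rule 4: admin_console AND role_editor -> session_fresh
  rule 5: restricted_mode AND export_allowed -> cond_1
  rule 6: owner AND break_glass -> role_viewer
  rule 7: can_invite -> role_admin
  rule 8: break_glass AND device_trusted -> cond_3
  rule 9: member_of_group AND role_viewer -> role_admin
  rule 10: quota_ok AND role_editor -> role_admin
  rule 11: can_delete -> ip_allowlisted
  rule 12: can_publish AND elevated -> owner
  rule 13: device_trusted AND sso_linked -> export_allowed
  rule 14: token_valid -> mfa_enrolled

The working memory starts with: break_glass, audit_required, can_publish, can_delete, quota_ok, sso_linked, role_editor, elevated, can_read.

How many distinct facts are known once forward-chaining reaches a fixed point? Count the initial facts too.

17

Round 1 — rule 10, rule 11, rule 12, derive role_admin, ip_allowlisted, owner.
Round 2 — rule 2, rule 6, derive can_write, role_viewer.
Round 3 — rule 1, derive device_trusted.
Round 4 — rule 8, rule 13, derive cond_3, export_allowed.
Closure: {audit_required, break_glass, can_delete, can_publish, can_read, can_write, cond_3, device_trusted, elevated, export_allowed, ip_allowlisted, owner, quota_ok, role_admin, role_editor, role_viewer, sso_linked} — 17 facts.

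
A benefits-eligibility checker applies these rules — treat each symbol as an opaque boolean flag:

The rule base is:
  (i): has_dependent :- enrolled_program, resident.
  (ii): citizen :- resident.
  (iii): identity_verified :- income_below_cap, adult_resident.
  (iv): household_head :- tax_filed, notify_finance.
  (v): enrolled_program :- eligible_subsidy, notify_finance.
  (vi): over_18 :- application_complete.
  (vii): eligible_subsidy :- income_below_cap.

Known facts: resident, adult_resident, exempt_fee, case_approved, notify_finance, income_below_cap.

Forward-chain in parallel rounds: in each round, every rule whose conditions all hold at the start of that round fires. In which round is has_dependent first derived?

3

Round 1 — (ii), (iii), (vii), derive citizen, identity_verified, eligible_subsidy.
Round 2 — (v), derive enrolled_program.
Round 3 — (i), derive has_dependent.
has_dependent first appears in round 3.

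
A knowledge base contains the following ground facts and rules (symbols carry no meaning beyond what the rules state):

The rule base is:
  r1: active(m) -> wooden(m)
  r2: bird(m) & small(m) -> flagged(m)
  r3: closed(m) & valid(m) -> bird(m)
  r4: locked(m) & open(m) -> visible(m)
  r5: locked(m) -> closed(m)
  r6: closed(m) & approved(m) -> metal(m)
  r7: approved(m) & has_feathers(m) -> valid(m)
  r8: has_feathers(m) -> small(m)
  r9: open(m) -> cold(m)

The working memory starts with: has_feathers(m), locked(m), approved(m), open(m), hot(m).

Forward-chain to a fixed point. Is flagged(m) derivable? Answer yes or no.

yes

Round 1 — r4, r5, r7, r8, r9, derive visible(m), closed(m), valid(m), small(m), cold(m).
Round 2 — r3, r6, derive bird(m), metal(m).
Round 3 — r2, derive flagged(m).
flagged(m) appears in round 3, so it is derivable.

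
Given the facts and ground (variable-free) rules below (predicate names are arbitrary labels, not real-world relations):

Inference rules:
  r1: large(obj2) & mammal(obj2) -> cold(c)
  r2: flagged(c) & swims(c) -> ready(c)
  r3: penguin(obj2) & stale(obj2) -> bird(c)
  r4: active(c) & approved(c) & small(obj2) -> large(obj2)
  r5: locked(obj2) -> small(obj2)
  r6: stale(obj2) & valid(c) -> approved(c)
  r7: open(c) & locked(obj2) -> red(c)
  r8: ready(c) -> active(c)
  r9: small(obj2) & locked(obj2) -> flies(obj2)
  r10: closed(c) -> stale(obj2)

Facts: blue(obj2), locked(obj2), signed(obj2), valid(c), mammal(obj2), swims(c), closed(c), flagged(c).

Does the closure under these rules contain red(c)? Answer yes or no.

Round 1: r2 [flagged(c) & swims(c) -> ready(c)]; r5 [locked(obj2) -> small(obj2)]; r10 [closed(c) -> stale(obj2)]. Adds ready(c), small(obj2), stale(obj2).
Round 2: r6 [stale(obj2) & valid(c) -> approved(c)]; r8 [ready(c) -> active(c)]; r9 [small(obj2) & locked(obj2) -> flies(obj2)]. Adds approved(c), active(c), flies(obj2).
Round 3: r4 [active(c) & approved(c) & small(obj2) -> large(obj2)]. Adds large(obj2).
Round 4: r1 [large(obj2) & mammal(obj2) -> cold(c)]. Adds cold(c).
Fixed point reached. red(c) is concluded only by r7; r7 needs open(c) (never derived).

no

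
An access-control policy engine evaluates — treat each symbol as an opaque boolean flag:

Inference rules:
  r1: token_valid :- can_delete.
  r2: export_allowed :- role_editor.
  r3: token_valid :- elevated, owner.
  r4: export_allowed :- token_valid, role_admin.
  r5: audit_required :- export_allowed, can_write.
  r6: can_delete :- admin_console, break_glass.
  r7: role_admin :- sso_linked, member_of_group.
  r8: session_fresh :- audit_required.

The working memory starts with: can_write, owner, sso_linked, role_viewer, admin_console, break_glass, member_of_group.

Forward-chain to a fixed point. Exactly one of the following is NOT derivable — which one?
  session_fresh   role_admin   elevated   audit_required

elevated

Round 1: r6 [can_delete :- admin_console, break_glass.]; r7 [role_admin :- sso_linked, member_of_group.]. Adds can_delete, role_admin.
Round 2: r1 [token_valid :- can_delete.]. Adds token_valid.
Round 3: r4 [export_allowed :- token_valid, role_admin.]. Adds export_allowed.
Round 4: r5 [audit_required :- export_allowed, can_write.]. Adds audit_required.
Round 5: r8 [session_fresh :- audit_required.]. Adds session_fresh.
Derived: session_fresh (round 5), audit_required (round 4), role_admin (round 1). elevated never appears in any round.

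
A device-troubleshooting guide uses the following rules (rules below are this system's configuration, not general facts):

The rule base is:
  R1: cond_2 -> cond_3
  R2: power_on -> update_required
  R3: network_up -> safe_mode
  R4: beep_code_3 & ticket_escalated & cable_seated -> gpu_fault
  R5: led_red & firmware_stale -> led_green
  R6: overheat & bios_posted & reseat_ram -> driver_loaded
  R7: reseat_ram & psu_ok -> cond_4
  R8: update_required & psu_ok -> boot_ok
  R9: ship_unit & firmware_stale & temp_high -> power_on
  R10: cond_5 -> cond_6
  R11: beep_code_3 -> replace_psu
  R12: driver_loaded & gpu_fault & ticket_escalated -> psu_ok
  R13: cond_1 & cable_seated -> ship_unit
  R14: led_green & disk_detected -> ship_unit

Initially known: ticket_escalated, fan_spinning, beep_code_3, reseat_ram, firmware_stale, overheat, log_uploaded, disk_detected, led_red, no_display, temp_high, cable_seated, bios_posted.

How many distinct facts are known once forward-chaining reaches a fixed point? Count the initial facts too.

23

[1] R4 [beep_code_3 & ticket_escalated & cable_seated -> gpu_fault]; R5 [led_red & firmware_stale -> led_green]; R6 [overheat & bios_posted & reseat_ram -> driver_loaded]; R11 [beep_code_3 -> replace_psu]. ⇒ new: gpu_fault, led_green, driver_loaded, replace_psu.
[2] R12 [driver_loaded & gpu_fault & ticket_escalated -> psu_ok]; R14 [led_green & disk_detected -> ship_unit]. ⇒ new: psu_ok, ship_unit.
[3] R7 [reseat_ram & psu_ok -> cond_4]; R9 [ship_unit & firmware_stale & temp_high -> power_on]. ⇒ new: cond_4, power_on.
[4] R2 [power_on -> update_required]. ⇒ new: update_required.
[5] R8 [update_required & psu_ok -> boot_ok]. ⇒ new: boot_ok.
Closure: {beep_code_3, bios_posted, boot_ok, cable_seated, cond_4, disk_detected, driver_loaded, fan_spinning, firmware_stale, gpu_fault, led_green, led_red, log_uploaded, no_display, overheat, power_on, psu_ok, replace_psu, reseat_ram, ship_unit, temp_high, ticket_escalated, update_required} — 23 facts.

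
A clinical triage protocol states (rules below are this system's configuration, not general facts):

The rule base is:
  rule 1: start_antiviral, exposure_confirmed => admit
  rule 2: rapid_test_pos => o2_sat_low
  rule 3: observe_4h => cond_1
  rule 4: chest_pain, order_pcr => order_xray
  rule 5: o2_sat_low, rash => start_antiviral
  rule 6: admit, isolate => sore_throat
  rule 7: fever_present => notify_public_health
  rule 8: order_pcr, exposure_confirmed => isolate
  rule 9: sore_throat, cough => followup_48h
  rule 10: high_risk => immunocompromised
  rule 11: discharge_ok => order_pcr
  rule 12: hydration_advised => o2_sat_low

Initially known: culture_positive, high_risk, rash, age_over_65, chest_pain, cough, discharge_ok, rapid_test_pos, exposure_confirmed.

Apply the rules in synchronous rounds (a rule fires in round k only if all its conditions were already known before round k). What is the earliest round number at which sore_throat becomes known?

Round 1: rule 2 [rapid_test_pos => o2_sat_low]; rule 10 [high_risk => immunocompromised]; rule 11 [discharge_ok => order_pcr]. Adds o2_sat_low, immunocompromised, order_pcr.
Round 2: rule 4 [chest_pain, order_pcr => order_xray]; rule 5 [o2_sat_low, rash => start_antiviral]; rule 8 [order_pcr, exposure_confirmed => isolate]. Adds order_xray, start_antiviral, isolate.
Round 3: rule 1 [start_antiviral, exposure_confirmed => admit]. Adds admit.
Round 4: rule 6 [admit, isolate => sore_throat]. Adds sore_throat.
sore_throat first appears in round 4.

4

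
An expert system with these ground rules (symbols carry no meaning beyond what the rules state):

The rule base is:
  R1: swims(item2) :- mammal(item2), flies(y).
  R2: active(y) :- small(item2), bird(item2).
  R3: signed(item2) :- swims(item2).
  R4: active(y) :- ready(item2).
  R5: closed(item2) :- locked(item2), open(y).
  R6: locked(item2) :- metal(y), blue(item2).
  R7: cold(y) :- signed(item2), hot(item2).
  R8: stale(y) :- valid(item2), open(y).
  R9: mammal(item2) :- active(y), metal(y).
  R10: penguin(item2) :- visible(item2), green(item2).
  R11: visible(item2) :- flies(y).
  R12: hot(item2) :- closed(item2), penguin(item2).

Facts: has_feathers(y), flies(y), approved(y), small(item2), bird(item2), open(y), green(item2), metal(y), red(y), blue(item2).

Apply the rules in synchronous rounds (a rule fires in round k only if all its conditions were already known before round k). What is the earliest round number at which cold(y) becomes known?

5

[1] R2 [active(y) :- small(item2), bird(item2).]; R6 [locked(item2) :- metal(y), blue(item2).]; R11 [visible(item2) :- flies(y).]. ⇒ new: active(y), locked(item2), visible(item2).
[2] R5 [closed(item2) :- locked(item2), open(y).]; R9 [mammal(item2) :- active(y), metal(y).]; R10 [penguin(item2) :- visible(item2), green(item2).]. ⇒ new: closed(item2), mammal(item2), penguin(item2).
[3] R1 [swims(item2) :- mammal(item2), flies(y).]; R12 [hot(item2) :- closed(item2), penguin(item2).]. ⇒ new: swims(item2), hot(item2).
[4] R3 [signed(item2) :- swims(item2).]. ⇒ new: signed(item2).
[5] R7 [cold(y) :- signed(item2), hot(item2).]. ⇒ new: cold(y).
cold(y) first appears in round 5.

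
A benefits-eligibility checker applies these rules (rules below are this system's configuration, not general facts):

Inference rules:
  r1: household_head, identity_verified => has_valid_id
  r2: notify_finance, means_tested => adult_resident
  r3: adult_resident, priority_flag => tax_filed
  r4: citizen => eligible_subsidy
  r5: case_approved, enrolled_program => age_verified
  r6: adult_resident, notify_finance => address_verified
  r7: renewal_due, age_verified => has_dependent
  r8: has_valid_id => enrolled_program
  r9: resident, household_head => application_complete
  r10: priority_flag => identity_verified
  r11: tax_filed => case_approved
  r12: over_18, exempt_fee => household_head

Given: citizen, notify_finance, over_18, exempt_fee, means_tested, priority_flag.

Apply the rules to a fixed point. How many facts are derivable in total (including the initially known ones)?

16

Round 1 — r2, r4, r10, r12, derive adult_resident, eligible_subsidy, identity_verified, household_head.
Round 2 — r1, r3, r6, derive has_valid_id, tax_filed, address_verified.
Round 3 — r8, r11, derive enrolled_program, case_approved.
Round 4 — r5, derive age_verified.
Closure: {address_verified, adult_resident, age_verified, case_approved, citizen, eligible_subsidy, enrolled_program, exempt_fee, has_valid_id, household_head, identity_verified, means_tested, notify_finance, over_18, priority_flag, tax_filed} — 16 facts.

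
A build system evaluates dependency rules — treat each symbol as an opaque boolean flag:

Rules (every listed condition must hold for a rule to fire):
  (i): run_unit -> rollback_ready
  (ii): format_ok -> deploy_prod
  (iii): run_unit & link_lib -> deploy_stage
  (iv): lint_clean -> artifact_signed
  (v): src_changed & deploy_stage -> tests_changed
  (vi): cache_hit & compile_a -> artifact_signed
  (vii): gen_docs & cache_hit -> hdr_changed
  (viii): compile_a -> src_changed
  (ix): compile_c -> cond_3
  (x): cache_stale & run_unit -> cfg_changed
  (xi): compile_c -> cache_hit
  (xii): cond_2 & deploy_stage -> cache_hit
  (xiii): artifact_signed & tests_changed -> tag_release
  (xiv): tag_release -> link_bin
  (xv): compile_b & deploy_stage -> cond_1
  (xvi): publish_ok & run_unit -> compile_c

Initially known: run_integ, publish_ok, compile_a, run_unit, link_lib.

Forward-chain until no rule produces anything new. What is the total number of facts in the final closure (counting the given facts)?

15

Round 1 fires (i), (iii), (viii), (xvi), giving rollback_ready, deploy_stage, src_changed, compile_c.
Round 2 fires (v), (ix), (xi), giving tests_changed, cond_3, cache_hit.
Round 3 fires (vi), giving artifact_signed.
Round 4 fires (xiii), giving tag_release.
Round 5 fires (xiv), giving link_bin.
Closure: {artifact_signed, cache_hit, compile_a, compile_c, cond_3, deploy_stage, link_bin, link_lib, publish_ok, rollback_ready, run_integ, run_unit, src_changed, tag_release, tests_changed} — 15 facts.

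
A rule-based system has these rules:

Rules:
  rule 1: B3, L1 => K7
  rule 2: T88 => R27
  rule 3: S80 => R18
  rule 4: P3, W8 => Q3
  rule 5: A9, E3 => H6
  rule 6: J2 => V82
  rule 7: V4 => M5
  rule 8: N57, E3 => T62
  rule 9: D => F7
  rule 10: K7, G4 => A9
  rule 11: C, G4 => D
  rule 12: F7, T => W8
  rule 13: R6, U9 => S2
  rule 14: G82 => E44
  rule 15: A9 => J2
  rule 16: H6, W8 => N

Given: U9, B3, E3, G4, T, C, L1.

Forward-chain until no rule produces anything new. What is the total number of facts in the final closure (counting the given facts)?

16

Round 1: rule 1 [B3, L1 => K7]; rule 11 [C, G4 => D]. Adds K7, D.
Round 2: rule 9 [D => F7]; rule 10 [K7, G4 => A9]. Adds F7, A9.
Round 3: rule 5 [A9, E3 => H6]; rule 12 [F7, T => W8]; rule 15 [A9 => J2]. Adds H6, W8, J2.
Round 4: rule 6 [J2 => V82]; rule 16 [H6, W8 => N]. Adds V82, N.
Closure: {A9, B3, C, D, E3, F7, G4, H6, J2, K7, L1, N, T, U9, V82, W8} — 16 facts.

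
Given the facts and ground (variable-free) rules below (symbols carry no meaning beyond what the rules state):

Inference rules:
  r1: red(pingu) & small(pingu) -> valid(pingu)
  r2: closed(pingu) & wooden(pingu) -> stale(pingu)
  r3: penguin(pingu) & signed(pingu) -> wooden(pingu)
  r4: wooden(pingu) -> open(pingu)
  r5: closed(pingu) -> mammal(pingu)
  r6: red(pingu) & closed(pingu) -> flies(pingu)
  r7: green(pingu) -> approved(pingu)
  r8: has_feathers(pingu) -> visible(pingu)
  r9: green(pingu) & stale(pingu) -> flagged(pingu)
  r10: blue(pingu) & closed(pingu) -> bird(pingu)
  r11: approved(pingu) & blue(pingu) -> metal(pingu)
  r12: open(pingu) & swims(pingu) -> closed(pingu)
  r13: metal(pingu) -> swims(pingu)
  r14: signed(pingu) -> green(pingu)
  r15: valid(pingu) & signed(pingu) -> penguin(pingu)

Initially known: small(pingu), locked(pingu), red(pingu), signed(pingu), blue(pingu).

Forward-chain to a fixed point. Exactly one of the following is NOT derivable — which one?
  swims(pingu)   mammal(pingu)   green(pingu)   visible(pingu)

Round 1: r1 [red(pingu) & small(pingu) -> valid(pingu)]; r14 [signed(pingu) -> green(pingu)]. Adds valid(pingu), green(pingu).
Round 2: r7 [green(pingu) -> approved(pingu)]; r15 [valid(pingu) & signed(pingu) -> penguin(pingu)]. Adds approved(pingu), penguin(pingu).
Round 3: r3 [penguin(pingu) & signed(pingu) -> wooden(pingu)]; r11 [approved(pingu) & blue(pingu) -> metal(pingu)]. Adds wooden(pingu), metal(pingu).
Round 4: r4 [wooden(pingu) -> open(pingu)]; r13 [metal(pingu) -> swims(pingu)]. Adds open(pingu), swims(pingu).
Round 5: r12 [open(pingu) & swims(pingu) -> closed(pingu)]. Adds closed(pingu).
Round 6: r2 [closed(pingu) & wooden(pingu) -> stale(pingu)]; r5 [closed(pingu) -> mammal(pingu)]; r6 [red(pingu) & closed(pingu) -> flies(pingu)]; r10 [blue(pingu) & closed(pingu) -> bird(pingu)]. Adds stale(pingu), mammal(pingu), flies(pingu), bird(pingu).
Round 7: r9 [green(pingu) & stale(pingu) -> flagged(pingu)]. Adds flagged(pingu).
Derived: swims(pingu) (round 4), green(pingu) (round 1), mammal(pingu) (round 6). visible(pingu) never appears in any round.

visible(pingu)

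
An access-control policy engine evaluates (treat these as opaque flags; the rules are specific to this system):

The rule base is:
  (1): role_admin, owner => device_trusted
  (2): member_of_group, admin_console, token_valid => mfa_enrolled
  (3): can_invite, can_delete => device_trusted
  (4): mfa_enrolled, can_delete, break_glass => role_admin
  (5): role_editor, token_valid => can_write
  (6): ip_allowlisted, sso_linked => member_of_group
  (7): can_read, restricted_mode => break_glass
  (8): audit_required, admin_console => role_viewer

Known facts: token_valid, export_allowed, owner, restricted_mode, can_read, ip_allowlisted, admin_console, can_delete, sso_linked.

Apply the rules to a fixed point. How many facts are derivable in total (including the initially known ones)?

Round 1: (6) [ip_allowlisted, sso_linked => member_of_group]; (7) [can_read, restricted_mode => break_glass]. Adds member_of_group, break_glass.
Round 2: (2) [member_of_group, admin_console, token_valid => mfa_enrolled]. Adds mfa_enrolled.
Round 3: (4) [mfa_enrolled, can_delete, break_glass => role_admin]. Adds role_admin.
Round 4: (1) [role_admin, owner => device_trusted]. Adds device_trusted.
Closure: {admin_console, break_glass, can_delete, can_read, device_trusted, export_allowed, ip_allowlisted, member_of_group, mfa_enrolled, owner, restricted_mode, role_admin, sso_linked, token_valid} — 14 facts.

14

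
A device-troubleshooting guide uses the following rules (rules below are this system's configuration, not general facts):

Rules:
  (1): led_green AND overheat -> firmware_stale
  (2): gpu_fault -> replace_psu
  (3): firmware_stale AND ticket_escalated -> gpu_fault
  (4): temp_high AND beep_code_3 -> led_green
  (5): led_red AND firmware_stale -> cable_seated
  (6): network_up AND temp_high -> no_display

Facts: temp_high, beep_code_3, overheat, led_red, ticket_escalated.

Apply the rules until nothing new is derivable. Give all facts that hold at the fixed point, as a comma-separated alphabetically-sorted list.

Round 1 fires (4), giving led_green.
Round 2 fires (1), giving firmware_stale.
Round 3 fires (3), (5), giving gpu_fault, cable_seated.
Round 4 fires (2), giving replace_psu.

beep_code_3, cable_seated, firmware_stale, gpu_fault, led_green, led_red, overheat, replace_psu, temp_high, ticket_escalated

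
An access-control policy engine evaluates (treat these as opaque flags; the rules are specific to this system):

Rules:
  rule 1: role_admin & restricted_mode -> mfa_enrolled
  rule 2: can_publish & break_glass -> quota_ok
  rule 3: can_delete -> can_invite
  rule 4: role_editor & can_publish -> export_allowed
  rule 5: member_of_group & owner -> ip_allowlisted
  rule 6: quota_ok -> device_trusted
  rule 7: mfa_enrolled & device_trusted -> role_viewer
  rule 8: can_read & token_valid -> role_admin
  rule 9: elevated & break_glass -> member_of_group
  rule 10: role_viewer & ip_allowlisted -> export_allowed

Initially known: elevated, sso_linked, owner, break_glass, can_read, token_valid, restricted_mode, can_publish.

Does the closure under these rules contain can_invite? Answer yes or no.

Round 1: rule 2 [can_publish & break_glass -> quota_ok]; rule 8 [can_read & token_valid -> role_admin]; rule 9 [elevated & break_glass -> member_of_group]. New: quota_ok, role_admin, member_of_group.
Round 2: rule 1 [role_admin & restricted_mode -> mfa_enrolled]; rule 5 [member_of_group & owner -> ip_allowlisted]; rule 6 [quota_ok -> device_trusted]. New: mfa_enrolled, ip_allowlisted, device_trusted.
Round 3: rule 7 [mfa_enrolled & device_trusted -> role_viewer]. New: role_viewer.
Round 4: rule 10 [role_viewer & ip_allowlisted -> export_allowed]. New: export_allowed.
Fixed point reached. can_invite is concluded only by rule 3; rule 3 needs can_delete (never derived).

no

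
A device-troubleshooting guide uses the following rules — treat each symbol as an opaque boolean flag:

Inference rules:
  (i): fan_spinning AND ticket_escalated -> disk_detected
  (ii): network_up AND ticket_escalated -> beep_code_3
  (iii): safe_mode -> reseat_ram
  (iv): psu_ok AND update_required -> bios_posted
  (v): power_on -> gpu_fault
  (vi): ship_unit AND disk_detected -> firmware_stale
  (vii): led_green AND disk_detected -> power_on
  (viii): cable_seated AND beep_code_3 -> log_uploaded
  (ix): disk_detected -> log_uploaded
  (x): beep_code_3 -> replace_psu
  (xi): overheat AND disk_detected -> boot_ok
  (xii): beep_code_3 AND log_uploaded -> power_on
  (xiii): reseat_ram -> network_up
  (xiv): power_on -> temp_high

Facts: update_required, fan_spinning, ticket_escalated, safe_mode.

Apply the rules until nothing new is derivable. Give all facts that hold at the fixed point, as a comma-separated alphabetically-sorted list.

Round 1 fires (i), (iii), giving disk_detected, reseat_ram.
Round 2 fires (ix), (xiii), giving log_uploaded, network_up.
Round 3 fires (ii), giving beep_code_3.
Round 4 fires (x), (xii), giving replace_psu, power_on.
Round 5 fires (v), (xiv), giving gpu_fault, temp_high.

beep_code_3, disk_detected, fan_spinning, gpu_fault, log_uploaded, network_up, power_on, replace_psu, reseat_ram, safe_mode, temp_high, ticket_escalated, update_required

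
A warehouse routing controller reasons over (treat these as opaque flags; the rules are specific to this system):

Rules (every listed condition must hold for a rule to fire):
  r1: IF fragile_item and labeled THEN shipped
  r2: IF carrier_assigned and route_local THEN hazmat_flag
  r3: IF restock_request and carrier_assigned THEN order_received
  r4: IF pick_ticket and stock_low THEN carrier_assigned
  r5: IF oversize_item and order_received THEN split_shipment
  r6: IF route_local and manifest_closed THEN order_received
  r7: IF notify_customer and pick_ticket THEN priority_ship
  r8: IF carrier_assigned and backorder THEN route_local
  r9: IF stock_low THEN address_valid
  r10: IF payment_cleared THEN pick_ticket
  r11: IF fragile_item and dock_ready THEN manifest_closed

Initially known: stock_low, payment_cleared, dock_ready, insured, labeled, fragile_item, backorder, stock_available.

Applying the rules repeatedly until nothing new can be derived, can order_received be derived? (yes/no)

Round 1: r1 [IF fragile_item and labeled THEN shipped]; r9 [IF stock_low THEN address_valid]; r10 [IF payment_cleared THEN pick_ticket]; r11 [IF fragile_item and dock_ready THEN manifest_closed]. Adds shipped, address_valid, pick_ticket, manifest_closed.
Round 2: r4 [IF pick_ticket and stock_low THEN carrier_assigned]. Adds carrier_assigned.
Round 3: r8 [IF carrier_assigned and backorder THEN route_local]. Adds route_local.
Round 4: r2 [IF carrier_assigned and route_local THEN hazmat_flag]; r6 [IF route_local and manifest_closed THEN order_received]. Adds hazmat_flag, order_received.
order_received appears in round 4, so it is derivable.

yes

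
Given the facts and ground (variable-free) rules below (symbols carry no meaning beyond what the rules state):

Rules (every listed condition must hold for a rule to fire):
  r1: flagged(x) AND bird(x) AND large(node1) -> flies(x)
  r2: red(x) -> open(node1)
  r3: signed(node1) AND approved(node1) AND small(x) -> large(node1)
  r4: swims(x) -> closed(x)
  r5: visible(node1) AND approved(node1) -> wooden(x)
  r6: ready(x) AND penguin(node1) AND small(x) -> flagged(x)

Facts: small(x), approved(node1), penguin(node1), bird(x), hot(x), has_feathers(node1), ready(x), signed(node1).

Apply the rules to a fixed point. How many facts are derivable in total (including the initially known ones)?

11

Round 1 fires r3, r6, giving large(node1), flagged(x).
Round 2 fires r1, giving flies(x).
Closure: {approved(node1), bird(x), flagged(x), flies(x), has_feathers(node1), hot(x), large(node1), penguin(node1), ready(x), signed(node1), small(x)} — 11 facts.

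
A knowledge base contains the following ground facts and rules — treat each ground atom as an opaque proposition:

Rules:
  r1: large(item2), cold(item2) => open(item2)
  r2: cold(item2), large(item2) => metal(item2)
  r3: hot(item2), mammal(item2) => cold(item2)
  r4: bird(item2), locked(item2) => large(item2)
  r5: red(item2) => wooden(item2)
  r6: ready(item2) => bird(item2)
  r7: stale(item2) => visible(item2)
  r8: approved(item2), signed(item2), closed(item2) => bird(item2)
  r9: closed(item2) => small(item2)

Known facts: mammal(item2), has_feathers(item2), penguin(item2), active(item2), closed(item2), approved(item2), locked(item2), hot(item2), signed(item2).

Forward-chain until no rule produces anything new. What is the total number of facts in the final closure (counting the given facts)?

[1] r3 [hot(item2), mammal(item2) => cold(item2)]; r8 [approved(item2), signed(item2), closed(item2) => bird(item2)]; r9 [closed(item2) => small(item2)]. ⇒ new: cold(item2), bird(item2), small(item2).
[2] r4 [bird(item2), locked(item2) => large(item2)]. ⇒ new: large(item2).
[3] r1 [large(item2), cold(item2) => open(item2)]; r2 [cold(item2), large(item2) => metal(item2)]. ⇒ new: open(item2), metal(item2).
Closure: {active(item2), approved(item2), bird(item2), closed(item2), cold(item2), has_feathers(item2), hot(item2), large(item2), locked(item2), mammal(item2), metal(item2), open(item2), penguin(item2), signed(item2), small(item2)} — 15 facts.

15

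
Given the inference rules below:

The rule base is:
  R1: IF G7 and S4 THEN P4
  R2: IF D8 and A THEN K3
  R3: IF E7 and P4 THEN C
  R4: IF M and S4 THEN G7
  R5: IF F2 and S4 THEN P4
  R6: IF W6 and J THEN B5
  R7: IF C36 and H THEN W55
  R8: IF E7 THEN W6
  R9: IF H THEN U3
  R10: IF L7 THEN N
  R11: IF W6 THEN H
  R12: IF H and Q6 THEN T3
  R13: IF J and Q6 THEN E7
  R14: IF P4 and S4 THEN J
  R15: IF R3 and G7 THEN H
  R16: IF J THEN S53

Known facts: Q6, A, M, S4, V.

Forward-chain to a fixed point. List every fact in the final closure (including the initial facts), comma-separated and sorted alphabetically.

A, B5, C, E7, G7, H, J, M, P4, Q6, S4, S53, T3, U3, V, W6

Round 1 — R4, derive G7.
Round 2 — R1, derive P4.
Round 3 — R14, derive J.
Round 4 — R13, R16, derive E7, S53.
Round 5 — R3, R8, derive C, W6.
Round 6 — R6, R11, derive B5, H.
Round 7 — R9, R12, derive U3, T3.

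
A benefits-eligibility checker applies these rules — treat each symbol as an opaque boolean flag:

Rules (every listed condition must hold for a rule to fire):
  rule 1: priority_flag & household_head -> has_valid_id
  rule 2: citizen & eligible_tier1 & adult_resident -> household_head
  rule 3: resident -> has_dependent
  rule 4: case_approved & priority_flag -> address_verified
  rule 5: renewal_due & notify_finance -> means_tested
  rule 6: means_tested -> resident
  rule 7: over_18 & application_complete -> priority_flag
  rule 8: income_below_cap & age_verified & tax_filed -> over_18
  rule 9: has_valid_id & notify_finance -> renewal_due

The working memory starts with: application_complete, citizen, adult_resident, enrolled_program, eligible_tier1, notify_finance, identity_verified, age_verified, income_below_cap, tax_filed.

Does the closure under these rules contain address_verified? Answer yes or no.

no

[1] rule 2 [citizen & eligible_tier1 & adult_resident -> household_head]; rule 8 [income_below_cap & age_verified & tax_filed -> over_18]. ⇒ new: household_head, over_18.
[2] rule 7 [over_18 & application_complete -> priority_flag]. ⇒ new: priority_flag.
[3] rule 1 [priority_flag & household_head -> has_valid_id]. ⇒ new: has_valid_id.
[4] rule 9 [has_valid_id & notify_finance -> renewal_due]. ⇒ new: renewal_due.
[5] rule 5 [renewal_due & notify_finance -> means_tested]. ⇒ new: means_tested.
[6] rule 6 [means_tested -> resident]. ⇒ new: resident.
[7] rule 3 [resident -> has_dependent]. ⇒ new: has_dependent.
Fixed point reached. address_verified is concluded only by rule 4; rule 4 needs case_approved (never derived).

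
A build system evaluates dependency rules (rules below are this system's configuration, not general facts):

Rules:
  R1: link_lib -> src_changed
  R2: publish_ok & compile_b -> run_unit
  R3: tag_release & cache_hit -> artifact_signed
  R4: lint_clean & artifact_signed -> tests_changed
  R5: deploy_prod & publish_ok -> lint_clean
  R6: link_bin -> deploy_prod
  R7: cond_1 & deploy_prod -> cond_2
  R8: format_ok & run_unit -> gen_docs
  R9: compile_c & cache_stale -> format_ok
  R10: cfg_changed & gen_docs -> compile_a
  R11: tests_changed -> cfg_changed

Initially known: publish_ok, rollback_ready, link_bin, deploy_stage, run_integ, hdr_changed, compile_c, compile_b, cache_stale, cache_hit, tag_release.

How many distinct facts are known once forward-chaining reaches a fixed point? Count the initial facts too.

20

Round 1 — R2, R3, R6, R9, derive run_unit, artifact_signed, deploy_prod, format_ok.
Round 2 — R5, R8, derive lint_clean, gen_docs.
Round 3 — R4, derive tests_changed.
Round 4 — R11, derive cfg_changed.
Round 5 — R10, derive compile_a.
Closure: {artifact_signed, cache_hit, cache_stale, cfg_changed, compile_a, compile_b, compile_c, deploy_prod, deploy_stage, format_ok, gen_docs, hdr_changed, link_bin, lint_clean, publish_ok, rollback_ready, run_integ, run_unit, tag_release, tests_changed} — 20 facts.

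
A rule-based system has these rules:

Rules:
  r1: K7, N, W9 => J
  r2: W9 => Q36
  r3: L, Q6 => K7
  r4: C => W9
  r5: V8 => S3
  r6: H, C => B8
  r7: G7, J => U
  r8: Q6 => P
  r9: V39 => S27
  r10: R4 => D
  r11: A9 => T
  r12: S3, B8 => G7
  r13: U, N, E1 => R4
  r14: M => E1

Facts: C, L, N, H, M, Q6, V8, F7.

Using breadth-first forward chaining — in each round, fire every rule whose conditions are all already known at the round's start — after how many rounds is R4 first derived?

4

[1] r3 [L, Q6 => K7]; r4 [C => W9]; r5 [V8 => S3]; r6 [H, C => B8]; r8 [Q6 => P]; r14 [M => E1]. ⇒ new: K7, W9, S3, B8, P, E1.
[2] r1 [K7, N, W9 => J]; r2 [W9 => Q36]; r12 [S3, B8 => G7]. ⇒ new: J, Q36, G7.
[3] r7 [G7, J => U]. ⇒ new: U.
[4] r13 [U, N, E1 => R4]. ⇒ new: R4.
R4 first appears in round 4.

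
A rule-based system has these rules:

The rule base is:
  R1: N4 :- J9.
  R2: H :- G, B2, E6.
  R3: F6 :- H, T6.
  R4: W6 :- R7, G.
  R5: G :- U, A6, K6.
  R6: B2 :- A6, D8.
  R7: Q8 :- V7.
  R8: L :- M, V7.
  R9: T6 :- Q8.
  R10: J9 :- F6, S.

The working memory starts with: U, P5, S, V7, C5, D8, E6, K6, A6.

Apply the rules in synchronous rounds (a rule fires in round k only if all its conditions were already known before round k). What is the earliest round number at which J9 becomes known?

Round 1 — R5, R6, R7, derive G, B2, Q8.
Round 2 — R2, R9, derive H, T6.
Round 3 — R3, derive F6.
Round 4 — R10, derive J9.
J9 first appears in round 4.

4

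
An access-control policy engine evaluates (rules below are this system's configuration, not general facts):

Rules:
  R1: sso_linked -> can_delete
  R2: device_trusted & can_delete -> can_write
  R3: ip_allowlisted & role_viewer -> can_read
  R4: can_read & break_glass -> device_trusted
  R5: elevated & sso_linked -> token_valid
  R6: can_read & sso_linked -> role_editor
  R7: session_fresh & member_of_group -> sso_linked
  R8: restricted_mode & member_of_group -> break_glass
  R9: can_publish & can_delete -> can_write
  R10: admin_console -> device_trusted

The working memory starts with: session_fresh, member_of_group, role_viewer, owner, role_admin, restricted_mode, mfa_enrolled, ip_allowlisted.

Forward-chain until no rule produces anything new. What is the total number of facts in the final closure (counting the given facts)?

Round 1: R3 [ip_allowlisted & role_viewer -> can_read]; R7 [session_fresh & member_of_group -> sso_linked]; R8 [restricted_mode & member_of_group -> break_glass]. Adds can_read, sso_linked, break_glass.
Round 2: R1 [sso_linked -> can_delete]; R4 [can_read & break_glass -> device_trusted]; R6 [can_read & sso_linked -> role_editor]. Adds can_delete, device_trusted, role_editor.
Round 3: R2 [device_trusted & can_delete -> can_write]. Adds can_write.
Closure: {break_glass, can_delete, can_read, can_write, device_trusted, ip_allowlisted, member_of_group, mfa_enrolled, owner, restricted_mode, role_admin, role_editor, role_viewer, session_fresh, sso_linked} — 15 facts.

15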